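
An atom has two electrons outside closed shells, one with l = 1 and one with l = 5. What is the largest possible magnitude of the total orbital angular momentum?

L runs from |1 − 5| = 4 to 1 + 5 = 6.
L ∈ {4, 5, 6}.
The largest magnitude corresponds to L = 6: |L_tot| = ℏ√(6·7) = √42 ℏ.

|L_tot|_max = √42 ℏ ≈ 6.481ℏ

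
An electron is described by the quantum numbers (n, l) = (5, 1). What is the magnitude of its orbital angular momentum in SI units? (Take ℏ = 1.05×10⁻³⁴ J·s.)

|L| = 1.48×10⁻³⁴ J·s

|L| = ℏ√(l(l+1)) = ℏ√(1·2) = √2 ℏ
Numerically, |L| = 1.414 × (1.05×10⁻³⁴ J·s) = 1.48×10⁻³⁴ J·s.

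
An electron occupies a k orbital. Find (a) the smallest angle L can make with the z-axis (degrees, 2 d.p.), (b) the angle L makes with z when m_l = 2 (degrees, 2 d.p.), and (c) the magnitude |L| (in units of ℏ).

For a k orbital, l = 7.
cos θ_min = 7/√56, so θ_min ≈ 20.70°.
For m_l = 2: cos θ = 2/√56, θ ≈ 74.50°.
|L| = ℏ√(7·8) = 2√14 ℏ ≈ 7.483ℏ.

θ_min ≈ 20.70°; θ(m_l=2) ≈ 74.50°; |L| = 2√14 ℏ ≈ 7.483ℏ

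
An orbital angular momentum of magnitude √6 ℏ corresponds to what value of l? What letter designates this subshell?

Since |L|² = l(l+1)ℏ², l(l+1) = 6.
Solving: l = 2.

l = 2 (d orbital)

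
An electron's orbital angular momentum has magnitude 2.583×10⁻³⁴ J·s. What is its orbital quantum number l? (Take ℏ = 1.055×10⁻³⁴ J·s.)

Dividing by ℏ: |L|/ℏ ≈ 2.448.
(|L|/ℏ)² = l(l+1) ≈ 5.99 ⇒ l = 2.

l = 2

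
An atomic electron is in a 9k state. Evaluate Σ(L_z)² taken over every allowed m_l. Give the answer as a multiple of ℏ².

9k means n = 9, l = 7.
The allowed m_l values are -7, -6, -5, -4, -3, -2, -1, 0, 1, 2, 3, 4, 5, 6, 7.
Σ m_l² = l(l+1)(2l+1)/3 = 7·8·15/3 = 280.

Σ(L_z)² = 280 ℏ²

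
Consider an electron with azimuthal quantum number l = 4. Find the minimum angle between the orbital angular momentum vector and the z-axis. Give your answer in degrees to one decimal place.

θ_min ≈ 26.6°

|L| = ℏ√(l(l+1)) = 2√5 ℏ.
The smallest angle corresponds to the largest L_z, i.e. m_l = l = 4, giving L_z = 4ℏ.
cos θ_min = 4/√20, so θ_min ≈ 26.6°.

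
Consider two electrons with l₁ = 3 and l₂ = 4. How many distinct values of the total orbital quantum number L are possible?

7

L runs from |3 − 4| = 1 to 3 + 4 = 7.
L ∈ {1, 2, 3, 4, 5, 6, 7}.
That is 7 values.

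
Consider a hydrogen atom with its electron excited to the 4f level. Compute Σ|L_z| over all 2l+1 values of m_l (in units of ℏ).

Σ|L_z| = 12 ℏ

The 4f level has l = 3.
m_l ∈ {-3, -2, -1, 0, 1, 2, 3}.
Σ|m_l| = 2·3(3+1)/2 = 12.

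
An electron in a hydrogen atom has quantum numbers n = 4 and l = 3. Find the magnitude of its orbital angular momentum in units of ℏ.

|L| = ℏ√(l(l+1)) = ℏ√(3·4) = 2√3 ℏ

|L| = 2√3 ℏ ≈ 3.464ℏ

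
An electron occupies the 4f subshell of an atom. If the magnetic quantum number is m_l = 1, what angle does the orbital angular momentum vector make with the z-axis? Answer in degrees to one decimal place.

θ ≈ 73.2°

For 4f, l = 3.
|L|² = l(l+1)ℏ² = 12ℏ², so |L| = 2√3 ℏ.
L_z = m_l ℏ = 1ℏ.
cos θ = L_z/|L| = 1/√12, so θ ≈ 73.2°.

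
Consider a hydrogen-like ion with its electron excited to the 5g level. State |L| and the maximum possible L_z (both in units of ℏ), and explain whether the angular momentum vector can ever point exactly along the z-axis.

No: L_z,max = 4ℏ < |L| = 2√5 ℏ ≈ 4.472ℏ

The 5g level has l = 4.
|L| = 2√5 ℏ ≈ 4.4721ℏ, while L_z,max = lℏ = 4ℏ.
Since |L| > L_z,max, the vector can never point exactly along z; the closest it comes is θ_min = arccos(4/√20) ≈ 26.6°.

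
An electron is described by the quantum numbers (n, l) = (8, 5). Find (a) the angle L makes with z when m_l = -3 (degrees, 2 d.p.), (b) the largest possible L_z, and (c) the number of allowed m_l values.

θ(m_l=-3) ≈ 123.21°; L_z,max = 5ℏ; 11 values

For m_l = -3: cos θ = -3/√30, θ ≈ 123.21°.
L_z,max = lℏ = 5ℏ.
There are 2l+1 = 11 values of m_l.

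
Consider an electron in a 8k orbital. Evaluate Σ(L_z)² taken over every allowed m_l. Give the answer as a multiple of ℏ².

The 8k subshell has l = 7.
m_l runs from −7 to 7, i.e. {-7, -6, -5, -4, -3, -2, -1, 0, 1, 2, 3, 4, 5, 6, 7}.
Σ m_l² = l(l+1)(2l+1)/3 = 7·8·15/3 = 280.

Σ(L_z)² = 280 ℏ²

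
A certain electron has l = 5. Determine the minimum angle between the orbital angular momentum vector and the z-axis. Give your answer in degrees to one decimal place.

|L| = √(l(l+1)) ℏ = √30 ℏ.
The smallest angle corresponds to the largest L_z, i.e. m_l = l = 5, giving L_z = 5ℏ.
cos θ_min = 5/√30, so θ_min ≈ 24.1°.

θ_min ≈ 24.1°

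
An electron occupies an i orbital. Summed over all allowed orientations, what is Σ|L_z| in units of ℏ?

Σ|L_z| = 42 ℏ

An i state has l = 6.
The allowed m_l values are -6, -5, -4, -3, -2, -1, 0, 1, 2, 3, 4, 5, 6.
Σ|m_l| = 2(1+2+…+6) = 42.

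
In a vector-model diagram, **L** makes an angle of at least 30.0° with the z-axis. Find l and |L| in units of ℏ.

At minimum angle, m_l = l, so cos θ = l/√(l(l+1)); cos²θ = l/(l+1) = 0.7500.
Thus l = 0.7500/(1 − 0.7500) ≈ 3.
Then |L| = ℏ√(3·4) = 2√3 ℏ.

l = 3, |L| = 2√3 ℏ ≈ 3.464ℏ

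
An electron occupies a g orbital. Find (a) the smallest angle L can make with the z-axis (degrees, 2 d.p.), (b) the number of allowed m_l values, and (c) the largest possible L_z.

θ_min ≈ 26.57°; 9 values; L_z,max = 4ℏ

For a g orbital, l = 4.
cos θ_min = 4/√20, so θ_min ≈ 26.57°.
There are 2l+1 = 9 values of m_l.
L_z,max = lℏ = 4ℏ.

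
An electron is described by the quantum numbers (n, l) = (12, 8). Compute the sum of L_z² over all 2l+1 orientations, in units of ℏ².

Σ(L_z)² = 408 ℏ²

The allowed m_l values are -8, -7, -6, -5, -4, -3, -2, -1, 0, 1, 2, 3, 4, 5, 6, 7, 8.
Summing m² from −8 to 8: Σ m_l² = 408.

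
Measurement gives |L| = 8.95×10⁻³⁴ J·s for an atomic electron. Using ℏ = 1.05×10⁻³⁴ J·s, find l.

l = 8

|L|/ℏ = (8.95×10⁻³⁴)/(1.05×10⁻³⁴) ≈ 8.524.
l(l+1) ≈ 8.524² ≈ 72.66, so l = 8.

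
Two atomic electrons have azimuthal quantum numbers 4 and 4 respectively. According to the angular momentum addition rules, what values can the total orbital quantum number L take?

L = 0, 1, 2, 3, 4, 5, 6, 7, 8

The total orbital quantum number L ranges from |l₁ − l₂| to l₁ + l₂ in integer steps.
L ∈ {0, 1, 2, 3, 4, 5, 6, 7, 8}.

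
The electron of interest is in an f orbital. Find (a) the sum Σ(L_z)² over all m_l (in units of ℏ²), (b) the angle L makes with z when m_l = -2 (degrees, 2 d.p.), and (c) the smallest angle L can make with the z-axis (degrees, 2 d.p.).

Σ(L_z)² = 28 ℏ²; θ(m_l=-2) ≈ 125.26°; θ_min ≈ 30.00°

An f state has l = 3.
Σ m_l² = 28, so Σ(L_z)² = 28 ℏ².
For m_l = -2: cos θ = -2/√12, θ ≈ 125.26°.
cos θ_min = 3/√12, so θ_min ≈ 30.00°.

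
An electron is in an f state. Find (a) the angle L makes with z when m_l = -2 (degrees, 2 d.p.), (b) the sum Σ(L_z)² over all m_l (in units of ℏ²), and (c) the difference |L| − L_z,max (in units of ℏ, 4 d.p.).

θ(m_l=-2) ≈ 125.26°; Σ(L_z)² = 28 ℏ²; |L|−L_z,max ≈ 0.4641ℏ

For an f orbital, l = 3.
For m_l = -2: cos θ = -2/√12, θ ≈ 125.26°.
Σ m_l² = 28, so Σ(L_z)² = 28 ℏ².
|L| − L_z,max = (2√3 − 3)ℏ ≈ 0.4641ℏ.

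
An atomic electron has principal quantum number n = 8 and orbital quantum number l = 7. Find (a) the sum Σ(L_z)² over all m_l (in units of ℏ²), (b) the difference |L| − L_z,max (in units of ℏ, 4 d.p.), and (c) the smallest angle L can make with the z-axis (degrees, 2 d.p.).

Σ m_l² = 280, so Σ(L_z)² = 280 ℏ².
|L| − L_z,max = (2√14 − 7)ℏ ≈ 0.4833ℏ.
cos θ_min = 7/√56, so θ_min ≈ 20.70°.

Σ(L_z)² = 280 ℏ²; |L|−L_z,max ≈ 0.4833ℏ; θ_min ≈ 20.70°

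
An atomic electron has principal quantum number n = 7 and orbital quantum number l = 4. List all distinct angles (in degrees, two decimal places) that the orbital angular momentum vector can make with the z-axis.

|L| = √(l(l+1)) ℏ = 2√5 ℏ.
cos θ = m_l/√20 for each m_l ∈ {-4, -3, -2, -1, 0, 1, 2, 3, 4}.

θ ∈ {26.57°, 47.87°, 63.43°, 77.08°, 90.00°, 102.92°, 116.57°, 132.13°, 153.43°}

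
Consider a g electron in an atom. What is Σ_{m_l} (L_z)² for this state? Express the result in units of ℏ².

The letter g corresponds to l = 4.
m_l runs from −4 to 4, i.e. {-4, -3, -2, -1, 0, 1, 2, 3, 4}.
Σ m_l² = l(l+1)(2l+1)/3 = 4·5·9/3 = 60.

Σ(L_z)² = 60 ℏ²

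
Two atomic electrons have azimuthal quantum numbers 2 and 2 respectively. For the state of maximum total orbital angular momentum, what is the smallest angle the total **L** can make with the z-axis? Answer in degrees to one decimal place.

θ_min ≈ 26.6°

Angular momentum addition gives L = |l₁ − l₂|, …, l₁ + l₂.
So L can be 0, 1, 2, 3, 4.
The maximum is L = 4, with |L_tot| = ℏ√(4·5) = 2√5 ℏ.
The minimum angle with z is arccos(4/√20) ≈ 26.6°.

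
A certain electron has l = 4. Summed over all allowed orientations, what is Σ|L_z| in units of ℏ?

Σ|L_z| = 20 ℏ

m_l runs from −4 to 4, i.e. {-4, -3, -2, -1, 0, 1, 2, 3, 4}.
Σ|m_l| = 2·4(4+1)/2 = 20.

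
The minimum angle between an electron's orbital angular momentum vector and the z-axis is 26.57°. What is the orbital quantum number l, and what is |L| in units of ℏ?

l = 4, |L| = 2√5 ℏ ≈ 4.472ℏ

At minimum angle, m_l = l, so cos θ = l/√(l(l+1)); cos²θ = l/(l+1) = 0.7999.
Solving: l = 4.
Then |L| = ℏ√(4·5) = 2√5 ℏ.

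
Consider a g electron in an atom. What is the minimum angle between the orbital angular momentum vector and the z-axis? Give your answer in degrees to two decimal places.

θ_min ≈ 26.57°

A g state has l = 4.
|L| = √(l(l+1)) ℏ = 2√5 ℏ.
The smallest angle corresponds to the largest L_z, i.e. m_l = l = 4, giving L_z = 4ℏ.
cos θ_min = 4/√20, so θ_min ≈ 26.57°.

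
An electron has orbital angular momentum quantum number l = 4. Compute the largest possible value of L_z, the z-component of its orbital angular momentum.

L_z,max = 4ℏ

L_z = m_l ℏ with m_l ∈ {−4, …, 4}; the maximum is m_l = 4.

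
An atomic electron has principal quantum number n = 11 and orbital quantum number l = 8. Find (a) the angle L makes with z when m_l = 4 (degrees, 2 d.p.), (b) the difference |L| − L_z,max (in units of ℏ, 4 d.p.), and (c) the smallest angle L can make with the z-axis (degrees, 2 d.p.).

θ(m_l=4) ≈ 61.87°; |L|−L_z,max ≈ 0.4853ℏ; θ_min ≈ 19.47°

For m_l = 4: cos θ = 4/√72, θ ≈ 61.87°.
|L| − L_z,max = (6√2 − 8)ℏ ≈ 0.4853ℏ.
cos θ_min = 8/√72, so θ_min ≈ 19.47°.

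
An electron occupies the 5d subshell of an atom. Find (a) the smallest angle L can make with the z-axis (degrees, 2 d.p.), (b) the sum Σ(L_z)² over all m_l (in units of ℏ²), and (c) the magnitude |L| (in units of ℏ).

The 5d subshell has l = 2.
cos θ_min = 2/√6, so θ_min ≈ 35.26°.
Σ m_l² = 10, so Σ(L_z)² = 10 ℏ².
|L| = ℏ√(2·3) = √6 ℏ ≈ 2.449ℏ.

θ_min ≈ 35.26°; Σ(L_z)² = 10 ℏ²; |L| = √6 ℏ ≈ 2.449ℏ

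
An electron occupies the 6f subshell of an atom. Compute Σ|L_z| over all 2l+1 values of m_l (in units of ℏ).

The 6f subshell has l = 3.
m_l ∈ {-3, -2, -1, 0, 1, 2, 3}.
Σ|m_l| = 2·3(3+1)/2 = 12.

Σ|L_z| = 12 ℏ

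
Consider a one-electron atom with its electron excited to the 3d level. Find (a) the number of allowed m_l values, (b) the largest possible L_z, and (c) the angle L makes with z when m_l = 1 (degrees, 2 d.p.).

5 values; L_z,max = 2ℏ; θ(m_l=1) ≈ 65.91°

The 3d level has l = 2.
There are 2l+1 = 5 values of m_l.
L_z,max = lℏ = 2ℏ.
For m_l = 1: cos θ = 1/√6, θ ≈ 65.91°.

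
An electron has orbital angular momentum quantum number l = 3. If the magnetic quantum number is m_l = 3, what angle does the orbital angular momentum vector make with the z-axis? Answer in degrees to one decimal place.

|L| = ℏ√(l(l+1)) = 2√3 ℏ.
L_z = m_l ℏ = 3ℏ.
cos θ = L_z/|L| = 3/√12, so θ ≈ 30.0°.

θ ≈ 30.0°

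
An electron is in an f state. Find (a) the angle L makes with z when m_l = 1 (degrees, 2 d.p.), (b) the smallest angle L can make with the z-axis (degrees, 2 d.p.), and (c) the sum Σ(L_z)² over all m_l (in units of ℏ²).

For an f orbital, l = 3.
For m_l = 1: cos θ = 1/√12, θ ≈ 73.22°.
cos θ_min = 3/√12, so θ_min ≈ 30.00°.
Σ m_l² = 28, so Σ(L_z)² = 28 ℏ².

θ(m_l=1) ≈ 73.22°; θ_min ≈ 30.00°; Σ(L_z)² = 28 ℏ²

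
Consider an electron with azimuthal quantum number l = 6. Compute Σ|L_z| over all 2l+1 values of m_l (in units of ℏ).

m_l ∈ {-6, -5, -4, -3, -2, -1, 0, 1, 2, 3, 4, 5, 6}.
Σ|m_l| = l(l+1) = 42.

Σ|L_z| = 42 ℏ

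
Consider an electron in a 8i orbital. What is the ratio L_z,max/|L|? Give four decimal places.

For 8i, l = 6.
|L| = √42 ℏ ≈ 6.4807ℏ, while L_z,max = lℏ = 6ℏ.
L_z,max/|L| = 6/√42 = 0.9258.

L_z,max/|L| = 0.9258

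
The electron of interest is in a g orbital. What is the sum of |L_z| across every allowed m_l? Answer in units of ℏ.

A g state has l = 4.
m_l ∈ {-4, -3, -2, -1, 0, 1, 2, 3, 4}.
Σ|m_l| = l(l+1) = 20.

Σ|L_z| = 20 ℏ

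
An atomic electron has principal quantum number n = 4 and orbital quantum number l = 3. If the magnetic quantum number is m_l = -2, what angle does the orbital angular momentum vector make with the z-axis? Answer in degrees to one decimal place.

|L| = ℏ√(l(l+1)) = 2√3 ℏ.
L_z = m_l ℏ = −2ℏ.
cos θ = L_z/|L| = -2/√12, so θ ≈ 125.3°.

θ ≈ 125.3°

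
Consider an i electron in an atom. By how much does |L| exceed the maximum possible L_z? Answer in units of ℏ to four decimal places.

|L| − L_z,max ≈ 0.4807ℏ

The letter i corresponds to l = 6.
|L| = √42 ℏ ≈ 6.4807ℏ, while L_z,max = lℏ = 6ℏ.
The difference is (√42 − 6)ℏ ≈ 0.4807ℏ.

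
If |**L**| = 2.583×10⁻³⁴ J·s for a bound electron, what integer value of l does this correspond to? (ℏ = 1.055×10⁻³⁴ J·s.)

Dividing by ℏ: |L|/ℏ ≈ 2.448.
l(l+1) ≈ 2.448² ≈ 5.99, so l = 2.

l = 2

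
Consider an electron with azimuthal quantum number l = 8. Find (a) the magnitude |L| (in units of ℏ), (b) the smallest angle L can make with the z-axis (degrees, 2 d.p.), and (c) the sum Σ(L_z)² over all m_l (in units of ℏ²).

|L| = 6√2 ℏ ≈ 8.485ℏ; θ_min ≈ 19.47°; Σ(L_z)² = 408 ℏ²

|L| = ℏ√(8·9) = 6√2 ℏ ≈ 8.485ℏ.
cos θ_min = 8/√72, so θ_min ≈ 19.47°.
Σ m_l² = 408, so Σ(L_z)² = 408 ℏ².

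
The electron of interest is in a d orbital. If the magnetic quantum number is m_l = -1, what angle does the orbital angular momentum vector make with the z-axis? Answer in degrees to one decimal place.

For a d orbital, l = 2.
|L| = √(l(l+1)) ℏ = √6 ℏ.
L_z = m_l ℏ = −1ℏ.
cos θ = L_z/|L| = -1/√6, so θ ≈ 114.1°.

θ ≈ 114.1°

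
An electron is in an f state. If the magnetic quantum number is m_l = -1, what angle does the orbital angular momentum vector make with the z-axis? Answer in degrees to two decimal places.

An f state has l = 3.
|L| = ℏ√(l(l+1)) = 2√3 ℏ.
L_z = m_l ℏ = −1ℏ.
cos θ = L_z/|L| = -1/√12, so θ ≈ 106.78°.

θ ≈ 106.78°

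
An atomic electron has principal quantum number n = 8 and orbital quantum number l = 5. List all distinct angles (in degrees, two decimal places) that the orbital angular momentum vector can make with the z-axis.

|L|² = l(l+1)ℏ² = 30ℏ², so |L| = √30 ℏ.
cos θ = m_l/√30 for each m_l ∈ {-5, -4, -3, -2, -1, 0, 1, 2, 3, 4, 5}.

θ ∈ {24.09°, 43.09°, 56.79°, 68.58°, 79.48°, 90.00°, 100.52°, 111.42°, 123.21°, 136.91°, 155.91°}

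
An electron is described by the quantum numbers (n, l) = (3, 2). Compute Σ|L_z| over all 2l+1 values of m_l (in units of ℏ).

m_l ∈ {-2, -1, 0, 1, 2}.
Σ|m_l| = 2(1+2+…+2) = 6.

Σ|L_z| = 6 ℏ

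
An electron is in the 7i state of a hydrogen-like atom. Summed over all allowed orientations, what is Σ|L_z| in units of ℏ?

Σ|L_z| = 42 ℏ

7i means n = 7, l = 6.
m_l ∈ {-6, -5, -4, -3, -2, -1, 0, 1, 2, 3, 4, 5, 6}.
Σ|m_l| = l(l+1) = 42.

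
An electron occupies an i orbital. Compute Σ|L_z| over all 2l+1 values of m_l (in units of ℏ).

For an i orbital, l = 6.
The allowed m_l values are -6, -5, -4, -3, -2, -1, 0, 1, 2, 3, 4, 5, 6.
Σ|m_l| = 2·6(6+1)/2 = 42.

Σ|L_z| = 42 ℏ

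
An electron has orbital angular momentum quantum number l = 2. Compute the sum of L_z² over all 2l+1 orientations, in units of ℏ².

Σ(L_z)² = 10 ℏ²

m_l ∈ {-2, -1, 0, 1, 2}.
Σ m_l² = 2·(1 + 4) = 10.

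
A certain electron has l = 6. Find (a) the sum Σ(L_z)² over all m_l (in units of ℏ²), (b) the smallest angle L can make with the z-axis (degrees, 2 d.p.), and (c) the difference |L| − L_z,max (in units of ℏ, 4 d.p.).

Σ(L_z)² = 182 ℏ²; θ_min ≈ 22.21°; |L|−L_z,max ≈ 0.4807ℏ

Σ m_l² = 182, so Σ(L_z)² = 182 ℏ².
cos θ_min = 6/√42, so θ_min ≈ 22.21°.
|L| − L_z,max = (√42 − 6)ℏ ≈ 0.4807ℏ.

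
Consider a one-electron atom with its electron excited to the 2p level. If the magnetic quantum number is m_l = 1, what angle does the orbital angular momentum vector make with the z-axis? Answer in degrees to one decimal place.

θ ≈ 45.0°

The 2p level has l = 1.
|L|² = l(l+1)ℏ² = 2ℏ², so |L| = √2 ℏ.
L_z = m_l ℏ = 1ℏ.
cos θ = L_z/|L| = 1/√2, so θ ≈ 45.0°.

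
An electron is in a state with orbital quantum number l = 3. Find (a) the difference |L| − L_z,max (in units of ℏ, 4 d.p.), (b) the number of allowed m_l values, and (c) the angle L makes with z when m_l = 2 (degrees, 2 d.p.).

|L|−L_z,max ≈ 0.4641ℏ; 7 values; θ(m_l=2) ≈ 54.74°

|L| − L_z,max = (2√3 − 3)ℏ ≈ 0.4641ℏ.
There are 2l+1 = 7 values of m_l.
For m_l = 2: cos θ = 2/√12, θ ≈ 54.74°.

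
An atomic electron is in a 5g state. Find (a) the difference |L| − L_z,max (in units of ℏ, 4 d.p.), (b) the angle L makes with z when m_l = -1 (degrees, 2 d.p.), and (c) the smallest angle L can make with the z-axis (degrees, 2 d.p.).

|L|−L_z,max ≈ 0.4721ℏ; θ(m_l=-1) ≈ 102.92°; θ_min ≈ 26.57°

The 5g subshell has l = 4.
|L| − L_z,max = (2√5 − 4)ℏ ≈ 0.4721ℏ.
For m_l = -1: cos θ = -1/√20, θ ≈ 102.92°.
cos θ_min = 4/√20, so θ_min ≈ 26.57°.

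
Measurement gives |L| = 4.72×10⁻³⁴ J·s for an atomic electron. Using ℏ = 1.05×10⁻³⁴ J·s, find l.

l = 4

In units of ℏ, |L| ≈ 4.495.
l(l+1) ≈ 4.495² ≈ 20.21, so l = 4.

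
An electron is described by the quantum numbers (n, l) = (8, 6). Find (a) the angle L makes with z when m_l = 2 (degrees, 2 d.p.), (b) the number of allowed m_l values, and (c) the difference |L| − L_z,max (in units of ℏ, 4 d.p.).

For m_l = 2: cos θ = 2/√42, θ ≈ 72.02°.
There are 2l+1 = 13 values of m_l.
|L| − L_z,max = (√42 − 6)ℏ ≈ 0.4807ℏ.

θ(m_l=2) ≈ 72.02°; 13 values; |L|−L_z,max ≈ 0.4807ℏ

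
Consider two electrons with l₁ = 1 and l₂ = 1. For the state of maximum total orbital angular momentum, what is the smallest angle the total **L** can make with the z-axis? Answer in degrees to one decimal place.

θ_min ≈ 35.3°

By the triangle rule, |l₁ − l₂| ≤ L ≤ l₁ + l₂.
Allowed values: L = 0, 1, 2.
The maximum is L = 2, with |L_tot| = ℏ√(2·3) = √6 ℏ.
The minimum angle with z is arccos(2/√6) ≈ 35.3°.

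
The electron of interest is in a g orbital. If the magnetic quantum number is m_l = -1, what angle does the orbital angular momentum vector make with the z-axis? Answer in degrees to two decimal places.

θ ≈ 102.92°

G corresponds to l = 4.
|L| = √(l(l+1)) ℏ = 2√5 ℏ.
L_z = m_l ℏ = −1ℏ.
cos θ = L_z/|L| = -1/√20, so θ ≈ 102.92°.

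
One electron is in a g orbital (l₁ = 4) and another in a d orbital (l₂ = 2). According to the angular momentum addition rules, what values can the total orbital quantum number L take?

L = 2, 3, 4, 5, 6

Angular momentum addition gives L = |l₁ − l₂|, …, l₁ + l₂.
L ∈ {2, 3, 4, 5, 6}.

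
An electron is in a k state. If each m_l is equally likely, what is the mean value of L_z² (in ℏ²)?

For a k orbital, l = 7.
The allowed m_l values are -7, -6, -5, -4, -3, -2, -1, 0, 1, 2, 3, 4, 5, 6, 7.
Average of L_z² over 15 states: 280/15 ℏ² = 18.67 ℏ².

⟨L_z²⟩ = 18.67 ℏ²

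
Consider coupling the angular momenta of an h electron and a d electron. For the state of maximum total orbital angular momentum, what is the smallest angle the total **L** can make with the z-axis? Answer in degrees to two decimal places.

The total orbital quantum number L ranges from |l₁ − l₂| to l₁ + l₂ in integer steps.
So L can be 3, 4, 5, 6, 7.
The maximum is L = 7, with |L_tot| = ℏ√(7·8) = 2√14 ℏ.
The minimum angle with z is arccos(7/√56) ≈ 20.70°.

θ_min ≈ 20.70°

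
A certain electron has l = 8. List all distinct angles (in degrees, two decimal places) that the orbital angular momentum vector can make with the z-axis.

θ ∈ {19.47°, 34.42°, 45.00°, 53.90°, 61.87°, 69.30°, 76.37°, 83.23°, 90.00°, 96.77°, 103.63°, 110.70°, 118.13°, 126.10°, 135.00°, 145.58°, 160.53°}

|L|² = l(l+1)ℏ² = 72ℏ², so |L| = 6√2 ℏ.
cos θ = m_l/√72 for each m_l ∈ {-8, -7, -6, -5, -4, -3, -2, -1, 0, 1, 2, 3, 4, 5, 6, 7, 8}.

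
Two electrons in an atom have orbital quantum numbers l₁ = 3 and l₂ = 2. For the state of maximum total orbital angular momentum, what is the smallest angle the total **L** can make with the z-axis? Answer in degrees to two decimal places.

L runs from |3 − 2| = 1 to 3 + 2 = 5.
Allowed values: L = 1, 2, 3, 4, 5.
The maximum is L = 5, with |L_tot| = ℏ√(5·6) = √30 ℏ.
The minimum angle with z is arccos(5/√30) ≈ 24.09°.

θ_min ≈ 24.09°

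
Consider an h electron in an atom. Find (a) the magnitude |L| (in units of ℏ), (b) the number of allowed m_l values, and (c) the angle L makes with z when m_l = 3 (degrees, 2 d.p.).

An h state has l = 5.
|L| = ℏ√(5·6) = √30 ℏ ≈ 5.477ℏ.
There are 2l+1 = 11 values of m_l.
For m_l = 3: cos θ = 3/√30, θ ≈ 56.79°.

|L| = √30 ℏ ≈ 5.477ℏ; 11 values; θ(m_l=3) ≈ 56.79°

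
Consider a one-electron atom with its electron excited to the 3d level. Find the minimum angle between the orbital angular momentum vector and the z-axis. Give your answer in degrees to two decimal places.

θ_min ≈ 35.26°

The 3d level has l = 2.
|L|² = l(l+1)ℏ² = 6ℏ², so |L| = √6 ℏ.
The smallest angle corresponds to the largest L_z, i.e. m_l = l = 2, giving L_z = 2ℏ.
cos θ_min = 2/√6, so θ_min ≈ 35.26°.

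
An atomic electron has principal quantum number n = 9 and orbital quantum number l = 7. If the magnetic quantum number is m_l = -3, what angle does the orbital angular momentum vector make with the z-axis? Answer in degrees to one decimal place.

|L|² = l(l+1)ℏ² = 56ℏ², so |L| = 2√14 ℏ.
L_z = m_l ℏ = −3ℏ.
cos θ = L_z/|L| = -3/√56, so θ ≈ 113.6°.

θ ≈ 113.6°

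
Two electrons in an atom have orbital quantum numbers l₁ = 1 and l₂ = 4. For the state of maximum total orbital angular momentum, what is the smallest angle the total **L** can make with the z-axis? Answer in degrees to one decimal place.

L runs from |1 − 4| = 3 to 1 + 4 = 5.
So L can be 3, 4, 5.
The maximum is L = 5, with |L_tot| = ℏ√(5·6) = √30 ℏ.
The minimum angle with z is arccos(5/√30) ≈ 24.1°.

θ_min ≈ 24.1°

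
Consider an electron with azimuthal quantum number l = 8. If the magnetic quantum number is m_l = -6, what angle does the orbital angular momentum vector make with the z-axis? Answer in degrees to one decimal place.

θ ≈ 135.0°

|L|² = l(l+1)ℏ² = 72ℏ², so |L| = 6√2 ℏ.
L_z = m_l ℏ = −6ℏ.
cos θ = L_z/|L| = -6/√72, so θ ≈ 135.0°.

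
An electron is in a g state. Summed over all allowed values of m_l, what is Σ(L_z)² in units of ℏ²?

For a g orbital, l = 4.
The allowed m_l values are -4, -3, -2, -1, 0, 1, 2, 3, 4.
Σ m_l² = l(l+1)(2l+1)/3 = 4·5·9/3 = 60.

Σ(L_z)² = 60 ℏ²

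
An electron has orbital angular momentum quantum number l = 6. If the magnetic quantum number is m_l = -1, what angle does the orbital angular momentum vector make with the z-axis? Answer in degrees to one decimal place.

θ ≈ 98.9°

|L| = ℏ√(l(l+1)) = √42 ℏ.
L_z = m_l ℏ = −1ℏ.
cos θ = L_z/|L| = -1/√42, so θ ≈ 98.9°.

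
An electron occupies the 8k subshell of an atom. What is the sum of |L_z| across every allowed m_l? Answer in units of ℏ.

Σ|L_z| = 56 ℏ

For 8k, l = 7.
The allowed m_l values are -7, -6, -5, -4, -3, -2, -1, 0, 1, 2, 3, 4, 5, 6, 7.
Σ|m_l| = 2·7(7+1)/2 = 56.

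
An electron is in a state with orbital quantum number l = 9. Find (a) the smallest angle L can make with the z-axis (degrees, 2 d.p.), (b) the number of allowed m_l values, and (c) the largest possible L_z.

cos θ_min = 9/√90, so θ_min ≈ 18.43°.
There are 2l+1 = 19 values of m_l.
L_z,max = lℏ = 9ℏ.

θ_min ≈ 18.43°; 19 values; L_z,max = 9ℏ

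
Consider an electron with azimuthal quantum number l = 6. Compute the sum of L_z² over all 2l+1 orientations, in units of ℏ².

Σ(L_z)² = 182 ℏ²

m_l runs from −6 to 6, i.e. {-6, -5, -4, -3, -2, -1, 0, 1, 2, 3, 4, 5, 6}.
Σ m_l² = l(l+1)(2l+1)/3 = 6·7·13/3 = 182.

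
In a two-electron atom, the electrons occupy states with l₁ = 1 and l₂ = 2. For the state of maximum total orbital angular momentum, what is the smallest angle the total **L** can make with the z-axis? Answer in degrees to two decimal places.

By the triangle rule, |l₁ − l₂| ≤ L ≤ l₁ + l₂.
So L can be 1, 2, 3.
The maximum is L = 3, with |L_tot| = ℏ√(3·4) = 2√3 ℏ.
The minimum angle with z is arccos(3/√12) ≈ 30.00°.

θ_min ≈ 30.00°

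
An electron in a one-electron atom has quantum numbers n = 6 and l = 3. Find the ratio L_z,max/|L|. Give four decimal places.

|L| = 2√3 ℏ ≈ 3.4641ℏ, while L_z,max = lℏ = 3ℏ.
L_z,max/|L| = 3/√12 = 0.8660.

L_z,max/|L| = 0.8660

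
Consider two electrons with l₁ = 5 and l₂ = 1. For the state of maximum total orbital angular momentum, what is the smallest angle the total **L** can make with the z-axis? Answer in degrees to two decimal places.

θ_min ≈ 22.21°

By the triangle rule, |l₁ − l₂| ≤ L ≤ l₁ + l₂.
So L can be 4, 5, 6.
The maximum is L = 6, with |L_tot| = ℏ√(6·7) = √42 ℏ.
The minimum angle with z is arccos(6/√42) ≈ 22.21°.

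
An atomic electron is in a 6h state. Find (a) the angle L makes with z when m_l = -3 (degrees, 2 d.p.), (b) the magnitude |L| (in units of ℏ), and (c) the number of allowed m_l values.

The 6h subshell has l = 5.
For m_l = -3: cos θ = -3/√30, θ ≈ 123.21°.
|L| = ℏ√(5·6) = √30 ℏ ≈ 5.477ℏ.
There are 2l+1 = 11 values of m_l.

θ(m_l=-3) ≈ 123.21°; |L| = √30 ℏ ≈ 5.477ℏ; 11 values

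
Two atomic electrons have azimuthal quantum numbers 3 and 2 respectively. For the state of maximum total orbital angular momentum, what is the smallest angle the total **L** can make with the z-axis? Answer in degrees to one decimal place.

The total orbital quantum number L ranges from |l₁ − l₂| to l₁ + l₂ in integer steps.
So L can be 1, 2, 3, 4, 5.
The maximum is L = 5, with |L_tot| = ℏ√(5·6) = √30 ℏ.
The minimum angle with z is arccos(5/√30) ≈ 24.1°.

θ_min ≈ 24.1°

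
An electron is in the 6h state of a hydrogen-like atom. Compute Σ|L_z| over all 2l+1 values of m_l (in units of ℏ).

The 6h subshell has l = 5.
The allowed m_l values are -5, -4, -3, -2, -1, 0, 1, 2, 3, 4, 5.
Σ|m_l| = l(l+1) = 30.

Σ|L_z| = 30 ℏ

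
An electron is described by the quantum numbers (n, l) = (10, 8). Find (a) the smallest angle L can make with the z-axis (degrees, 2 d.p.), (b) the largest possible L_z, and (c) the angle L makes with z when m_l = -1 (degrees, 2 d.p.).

θ_min ≈ 19.47°; L_z,max = 8ℏ; θ(m_l=-1) ≈ 96.77°

cos θ_min = 8/√72, so θ_min ≈ 19.47°.
L_z,max = lℏ = 8ℏ.
For m_l = -1: cos θ = -1/√72, θ ≈ 96.77°.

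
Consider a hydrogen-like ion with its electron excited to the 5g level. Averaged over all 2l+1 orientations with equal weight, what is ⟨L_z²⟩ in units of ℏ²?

The 5g level has l = 4.
m_l ∈ {-4, -3, -2, -1, 0, 1, 2, 3, 4}.
⟨L_z²⟩ = ℏ²·l(l+1)/3 = 6.667ℏ².

⟨L_z²⟩ = 6.667 ℏ²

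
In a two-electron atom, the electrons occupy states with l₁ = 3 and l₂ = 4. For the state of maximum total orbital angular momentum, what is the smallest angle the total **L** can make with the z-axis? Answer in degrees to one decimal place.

L runs from |3 − 4| = 1 to 3 + 4 = 7.
Allowed values: L = 1, 2, 3, 4, 5, 6, 7.
The maximum is L = 7, with |L_tot| = ℏ√(7·8) = 2√14 ℏ.
The minimum angle with z is arccos(7/√56) ≈ 20.7°.

θ_min ≈ 20.7°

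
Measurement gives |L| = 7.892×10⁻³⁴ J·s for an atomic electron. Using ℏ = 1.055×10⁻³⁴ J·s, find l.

Dividing by ℏ: |L|/ℏ ≈ 7.481.
Set l(l+1) = 55.96; the integer solution is l = 7.

l = 7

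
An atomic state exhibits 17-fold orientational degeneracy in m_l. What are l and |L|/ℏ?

17 = 2l + 1, so l = (17−1)/2 = 8.
Then |L| = √(l(l+1)) ℏ = 6√2 ℏ.

l = 8, |L| = 6√2 ℏ ≈ 8.485ℏ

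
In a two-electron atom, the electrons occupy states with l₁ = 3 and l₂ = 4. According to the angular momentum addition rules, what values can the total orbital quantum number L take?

L = 1, 2, 3, 4, 5, 6, 7

By the triangle rule, |l₁ − l₂| ≤ L ≤ l₁ + l₂.
So L can be 1, 2, 3, 4, 5, 6, 7.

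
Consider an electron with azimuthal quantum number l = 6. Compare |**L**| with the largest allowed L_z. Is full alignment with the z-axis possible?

No: L_z,max = 6ℏ < |L| = √42 ℏ ≈ 6.481ℏ

|L| = √42 ℏ ≈ 6.4807ℏ, while L_z,max = lℏ = 6ℏ.
Since |L| > L_z,max, the vector can never point exactly along z; the closest it comes is θ_min = arccos(6/√42) ≈ 22.2°.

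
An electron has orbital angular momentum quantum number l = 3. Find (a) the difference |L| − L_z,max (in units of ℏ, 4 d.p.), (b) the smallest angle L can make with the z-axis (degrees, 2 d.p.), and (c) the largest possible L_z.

|L|−L_z,max ≈ 0.4641ℏ; θ_min ≈ 30.00°; L_z,max = 3ℏ

|L| − L_z,max = (2√3 − 3)ℏ ≈ 0.4641ℏ.
cos θ_min = 3/√12, so θ_min ≈ 30.00°.
L_z,max = lℏ = 3ℏ.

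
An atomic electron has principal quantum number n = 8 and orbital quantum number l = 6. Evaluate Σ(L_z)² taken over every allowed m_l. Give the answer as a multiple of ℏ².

The allowed m_l values are -6, -5, -4, -3, -2, -1, 0, 1, 2, 3, 4, 5, 6.
Σ m_l² = l(l+1)(2l+1)/3 = 6·7·13/3 = 182.

Σ(L_z)² = 182 ℏ²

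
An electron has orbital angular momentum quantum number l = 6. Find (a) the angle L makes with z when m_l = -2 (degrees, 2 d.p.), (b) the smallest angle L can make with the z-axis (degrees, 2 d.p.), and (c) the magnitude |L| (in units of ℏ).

θ(m_l=-2) ≈ 107.98°; θ_min ≈ 22.21°; |L| = √42 ℏ ≈ 6.481ℏ

For m_l = -2: cos θ = -2/√42, θ ≈ 107.98°.
cos θ_min = 6/√42, so θ_min ≈ 22.21°.
|L| = ℏ√(6·7) = √42 ℏ ≈ 6.481ℏ.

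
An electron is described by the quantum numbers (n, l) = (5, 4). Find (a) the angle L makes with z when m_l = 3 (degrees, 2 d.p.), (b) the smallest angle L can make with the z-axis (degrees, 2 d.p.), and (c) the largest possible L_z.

θ(m_l=3) ≈ 47.87°; θ_min ≈ 26.57°; L_z,max = 4ℏ

For m_l = 3: cos θ = 3/√20, θ ≈ 47.87°.
cos θ_min = 4/√20, so θ_min ≈ 26.57°.
L_z,max = lℏ = 4ℏ.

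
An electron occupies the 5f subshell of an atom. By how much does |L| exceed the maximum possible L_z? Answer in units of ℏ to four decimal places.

|L| − L_z,max ≈ 0.4641ℏ

For 5f, l = 3.
|L| = 2√3 ℏ ≈ 3.4641ℏ, while L_z,max = lℏ = 3ℏ.
The difference is (2√3 − 3)ℏ ≈ 0.4641ℏ.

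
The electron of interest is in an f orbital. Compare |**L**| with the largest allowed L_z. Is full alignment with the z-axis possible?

For an f orbital, l = 3.
|L| = 2√3 ℏ ≈ 3.4641ℏ, while L_z,max = lℏ = 3ℏ.
Since |L| > L_z,max, the vector can never point exactly along z; the closest it comes is θ_min = arccos(3/√12) ≈ 30.0°.

No: L_z,max = 3ℏ < |L| = 2√3 ℏ ≈ 3.464ℏ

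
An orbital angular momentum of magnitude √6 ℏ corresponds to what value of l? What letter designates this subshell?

|L| = ℏ√(l(l+1)), so l(l+1) = 6.
l² + l − 6 = 0 ⇒ l = 2.

l = 2 (d orbital)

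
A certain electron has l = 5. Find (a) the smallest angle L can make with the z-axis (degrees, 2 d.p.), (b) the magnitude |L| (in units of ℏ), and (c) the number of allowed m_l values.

θ_min ≈ 24.09°; |L| = √30 ℏ ≈ 5.477ℏ; 11 values

cos θ_min = 5/√30, so θ_min ≈ 24.09°.
|L| = ℏ√(5·6) = √30 ℏ ≈ 5.477ℏ.
There are 2l+1 = 11 values of m_l.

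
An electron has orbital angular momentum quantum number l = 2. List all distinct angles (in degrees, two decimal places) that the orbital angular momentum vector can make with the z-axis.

θ ∈ {35.26°, 65.91°, 90.00°, 114.09°, 144.74°}

|L| = ℏ√(l(l+1)) = √6 ℏ.
cos θ = m_l/√6 for each m_l ∈ {-2, -1, 0, 1, 2}.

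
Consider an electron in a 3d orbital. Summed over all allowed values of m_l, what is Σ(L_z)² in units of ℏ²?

Σ(L_z)² = 10 ℏ²

For 3d, l = 2.
The allowed m_l values are -2, -1, 0, 1, 2.
Σ m_l² = 2·(1 + 4) = 10.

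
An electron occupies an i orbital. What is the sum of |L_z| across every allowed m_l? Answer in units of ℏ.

For an i orbital, l = 6.
The allowed m_l values are -6, -5, -4, -3, -2, -1, 0, 1, 2, 3, 4, 5, 6.
Σ|m_l| = l(l+1) = 42.

Σ|L_z| = 42 ℏ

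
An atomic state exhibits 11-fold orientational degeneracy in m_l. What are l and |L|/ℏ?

l = 5, |L| = √30 ℏ ≈ 5.477ℏ

2l + 1 = 11 ⇒ l = 5.
|L| = ℏ√(l(l+1)) = ℏ√(5·6) = √30 ℏ.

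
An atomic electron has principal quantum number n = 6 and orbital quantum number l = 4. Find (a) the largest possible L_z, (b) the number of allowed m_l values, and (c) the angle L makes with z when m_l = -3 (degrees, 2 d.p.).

L_z,max = lℏ = 4ℏ.
There are 2l+1 = 9 values of m_l.
For m_l = -3: cos θ = -3/√20, θ ≈ 132.13°.

L_z,max = 4ℏ; 9 values; θ(m_l=-3) ≈ 132.13°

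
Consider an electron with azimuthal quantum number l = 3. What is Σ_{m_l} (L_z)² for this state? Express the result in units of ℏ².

Σ(L_z)² = 28 ℏ²

m_l ∈ {-3, -2, -1, 0, 1, 2, 3}.
Σ m_l² = l(l+1)(2l+1)/3 = 3·4·7/3 = 28.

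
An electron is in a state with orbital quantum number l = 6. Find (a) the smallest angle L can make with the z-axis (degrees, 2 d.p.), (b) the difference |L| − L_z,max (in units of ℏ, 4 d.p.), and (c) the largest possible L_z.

cos θ_min = 6/√42, so θ_min ≈ 22.21°.
|L| − L_z,max = (√42 − 6)ℏ ≈ 0.4807ℏ.
L_z,max = lℏ = 6ℏ.

θ_min ≈ 22.21°; |L|−L_z,max ≈ 0.4807ℏ; L_z,max = 6ℏ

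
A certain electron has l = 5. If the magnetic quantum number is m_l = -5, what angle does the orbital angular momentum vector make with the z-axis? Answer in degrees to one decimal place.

θ ≈ 155.9°

|L| = √(l(l+1)) ℏ = √30 ℏ.
L_z = m_l ℏ = −5ℏ.
cos θ = L_z/|L| = -5/√30, so θ ≈ 155.9°.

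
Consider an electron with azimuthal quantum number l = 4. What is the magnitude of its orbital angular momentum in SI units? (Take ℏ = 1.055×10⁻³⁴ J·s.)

|L| = ℏ√(l(l+1)) = ℏ√(4·5) = 2√5 ℏ
Numerically, |L| = 4.472 × (1.055×10⁻³⁴ J·s) = 4.718×10⁻³⁴ J·s.

|L| = 4.718×10⁻³⁴ J·s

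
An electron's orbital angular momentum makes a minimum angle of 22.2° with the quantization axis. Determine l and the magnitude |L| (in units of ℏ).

cos²θ_min = l/(l+1) = 0.8572.
l = cos²θ/sin²θ ≈ 6.
Then |L| = ℏ√(6·7) = √42 ℏ.

l = 6, |L| = √42 ℏ ≈ 6.481ℏ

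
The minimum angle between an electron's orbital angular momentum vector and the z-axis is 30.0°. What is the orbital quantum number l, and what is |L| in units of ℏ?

At minimum angle, m_l = l, so cos θ = l/√(l(l+1)); cos²θ = l/(l+1) = 0.7500.
Solving: l = 3.
Then |L| = ℏ√(3·4) = 2√3 ℏ.

l = 3, |L| = 2√3 ℏ ≈ 3.464ℏ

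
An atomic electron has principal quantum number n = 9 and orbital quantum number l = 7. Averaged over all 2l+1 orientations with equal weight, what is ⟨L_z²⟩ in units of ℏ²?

m_l ∈ {-7, -6, -5, -4, -3, -2, -1, 0, 1, 2, 3, 4, 5, 6, 7}.
⟨L_z²⟩ = ℏ²·(Σ m_l²)/(2l+1) = ℏ²·280/15 = 18.67ℏ².

⟨L_z²⟩ = 18.67 ℏ²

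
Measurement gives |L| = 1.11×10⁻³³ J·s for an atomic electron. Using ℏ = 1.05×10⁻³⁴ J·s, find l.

l = 10

In units of ℏ, |L| ≈ 10.571.
(|L|/ℏ)² = l(l+1) ≈ 111.76 ⇒ l = 10.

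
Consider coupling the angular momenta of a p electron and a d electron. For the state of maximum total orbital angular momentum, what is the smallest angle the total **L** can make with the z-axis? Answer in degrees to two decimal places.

θ_min ≈ 30.00°

By the triangle rule, |l₁ − l₂| ≤ L ≤ l₁ + l₂.
L ∈ {1, 2, 3}.
The maximum is L = 3, with |L_tot| = ℏ√(3·4) = 2√3 ℏ.
The minimum angle with z is arccos(3/√12) ≈ 30.00°.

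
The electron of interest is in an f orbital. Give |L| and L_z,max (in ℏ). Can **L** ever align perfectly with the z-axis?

No: L_z,max = 3ℏ < |L| = 2√3 ℏ ≈ 3.464ℏ

An f state has l = 3.
|L| = 2√3 ℏ ≈ 3.4641ℏ, while L_z,max = lℏ = 3ℏ.
Since |L| > L_z,max, the vector can never point exactly along z; the closest it comes is θ_min = arccos(3/√12) ≈ 30.0°.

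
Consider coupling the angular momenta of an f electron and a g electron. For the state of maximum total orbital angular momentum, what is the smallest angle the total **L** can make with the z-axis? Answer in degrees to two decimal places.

By the triangle rule, |l₁ − l₂| ≤ L ≤ l₁ + l₂.
Allowed values: L = 1, 2, 3, 4, 5, 6, 7.
The maximum is L = 7, with |L_tot| = ℏ√(7·8) = 2√14 ℏ.
The minimum angle with z is arccos(7/√56) ≈ 20.70°.

θ_min ≈ 20.70°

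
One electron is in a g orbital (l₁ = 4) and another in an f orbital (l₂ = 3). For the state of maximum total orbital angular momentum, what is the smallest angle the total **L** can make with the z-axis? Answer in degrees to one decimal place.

By the triangle rule, |l₁ − l₂| ≤ L ≤ l₁ + l₂.
Allowed values: L = 1, 2, 3, 4, 5, 6, 7.
The maximum is L = 7, with |L_tot| = ℏ√(7·8) = 2√14 ℏ.
The minimum angle with z is arccos(7/√56) ≈ 20.7°.

θ_min ≈ 20.7°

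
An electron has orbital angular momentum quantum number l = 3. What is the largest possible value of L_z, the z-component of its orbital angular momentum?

L_z,max = 3ℏ

L_z = m_l ℏ with m_l ∈ {−3, …, 3}; the maximum is m_l = 3.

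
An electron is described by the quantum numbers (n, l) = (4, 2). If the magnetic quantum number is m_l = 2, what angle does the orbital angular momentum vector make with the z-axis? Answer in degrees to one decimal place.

|L| = ℏ√(l(l+1)) = √6 ℏ.
L_z = m_l ℏ = 2ℏ.
cos θ = L_z/|L| = 2/√6, so θ ≈ 35.3°.

θ ≈ 35.3°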